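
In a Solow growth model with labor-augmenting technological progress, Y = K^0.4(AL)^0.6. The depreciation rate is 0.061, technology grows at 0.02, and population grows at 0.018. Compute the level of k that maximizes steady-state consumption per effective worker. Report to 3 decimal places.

n + g + δ = 0.018 + 0.02 + 0.061 = 0.099.
Maximizing c = f(k) − (n+g+δ)·k gives f'(k) = n+g+δ, i.e. 0.4·k^(0.4−1) = 0.099, so k_gold = (0.4/0.099)^(1/0.6) ≈ 10.2496.

k_gold ≈ 10.250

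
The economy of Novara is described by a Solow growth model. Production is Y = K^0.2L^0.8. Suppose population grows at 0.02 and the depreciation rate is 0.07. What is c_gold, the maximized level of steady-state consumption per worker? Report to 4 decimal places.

The effective depreciation rate is n + δ = 0.02 + 0.07 = 0.09.
Golden rule sets MPK = n+δ: 0.2·k^(0.2−1) = 0.09, so k_gold = (0.2/0.09)^(1/0.8) ≈ 2.7132.
y_gold = 2.7132^0.2 ≈ 1.2209.
c_gold = y_gold − (n+δ)·k_gold = 1.2209 − 0.09·2.7132 ≈ 0.9768.

c_gold ≈ 0.9768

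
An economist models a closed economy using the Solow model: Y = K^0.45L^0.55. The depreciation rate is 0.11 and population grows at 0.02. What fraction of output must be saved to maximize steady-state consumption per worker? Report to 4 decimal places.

s_gold = 0.4500

The effective depreciation rate is n + δ = 0.02 + 0.11 = 0.13.
At the golden rule MPK = n+δ, and in any Cobb-Douglas steady state s = (n+δ)·k/y = MPK·k/y = capital's share 0.45.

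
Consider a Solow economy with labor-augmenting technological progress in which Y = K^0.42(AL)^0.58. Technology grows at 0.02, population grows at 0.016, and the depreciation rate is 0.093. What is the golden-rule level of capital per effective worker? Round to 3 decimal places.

n + g + δ = 0.016 + 0.02 + 0.093 = 0.129.
Maximizing c = f(k) − (n+g+δ)·k gives f'(k) = n+g+δ, i.e. 0.42·k^(0.42−1) = 0.129, so k_gold = (0.42/0.129)^(1/0.58) ≈ 7.6541.

k_gold ≈ 7.654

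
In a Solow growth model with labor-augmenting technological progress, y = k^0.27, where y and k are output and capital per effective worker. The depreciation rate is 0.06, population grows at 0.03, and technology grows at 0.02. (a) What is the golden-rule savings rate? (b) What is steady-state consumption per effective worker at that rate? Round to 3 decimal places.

The effective depreciation rate is n + g + δ = 0.03 + 0.02 + 0.06 = 0.11.
For Cobb-Douglas, s_gold equals capital's share: s_gold = 0.27.
Maximizing c = f(k) − (n+g+δ)·k gives f'(k) = n+g+δ, i.e. 0.27·k^(0.27−1) = 0.11, so k_gold = (0.27/0.11)^(1/0.73) ≈ 3.4214.
y_gold = 3.4214^0.27 ≈ 1.3939; c_gold = (1−0.27)·y_gold ≈ 1.0176.

(a) s_gold = 0.270; (b) c_gold ≈ 1.018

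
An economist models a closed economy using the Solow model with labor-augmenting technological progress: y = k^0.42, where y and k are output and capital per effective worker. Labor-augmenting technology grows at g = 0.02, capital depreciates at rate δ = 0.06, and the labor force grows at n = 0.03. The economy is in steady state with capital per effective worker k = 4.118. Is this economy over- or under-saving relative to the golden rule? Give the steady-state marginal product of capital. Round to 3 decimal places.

The effective depreciation rate is n + g + δ = 0.03 + 0.02 + 0.06 = 0.11.
MPK = 0.42·k^(0.42−1) = 0.42·4.118^(-0.58) ≈ 0.1848.
MPK > 0.11, so the economy is dynamically efficient (under-saving).

under-saving; MPK ≈ 0.185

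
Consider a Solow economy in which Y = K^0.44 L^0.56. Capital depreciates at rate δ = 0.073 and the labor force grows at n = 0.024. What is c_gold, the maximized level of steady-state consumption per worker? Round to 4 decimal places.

Capital per worker breaks even when investment replaces (n + δ)·k; here n + δ = 0.097.
Maximizing c = f(k) − (n+δ)·k gives f'(k) = n+δ, i.e. 0.44·k^(0.44−1) = 0.097, so k_gold = (0.44/0.097)^(1/0.56) ≈ 14.8814.
y_gold = 14.8814^0.44 ≈ 3.2807.
c_gold = y_gold − (n+δ)·k_gold = 3.2807 − 0.097·14.8814 ≈ 1.8372.

c_gold ≈ 1.8372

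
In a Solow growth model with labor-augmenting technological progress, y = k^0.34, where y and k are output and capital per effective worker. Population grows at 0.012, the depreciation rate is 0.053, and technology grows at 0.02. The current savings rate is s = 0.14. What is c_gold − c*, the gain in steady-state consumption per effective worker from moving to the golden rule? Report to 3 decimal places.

Δc ≈ 0.236

n + g + δ = 0.012 + 0.02 + 0.053 = 0.085.
Current steady state (s = 0.14): k* = (0.14/0.085)^(1/0.66) ≈ 2.1298, y* = 2.1298^0.34 ≈ 1.2931, c* = (1−0.14)·1.2931 ≈ 1.1121.
Golden rule sets MPK = n+g+δ: 0.34·k^(0.34−1) = 0.085, so k_gold = (0.34/0.085)^(1/0.66) ≈ 8.1698.
y_gold = 8.1698^0.34 ≈ 2.0425, c_gold = y_gold − 0.085·k_gold ≈ 1.3480.
Gain: Δc = 1.3480 − 1.1121 ≈ 0.2359.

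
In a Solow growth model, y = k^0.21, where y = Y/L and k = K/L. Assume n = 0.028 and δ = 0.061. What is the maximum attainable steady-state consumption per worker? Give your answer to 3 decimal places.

n + δ = 0.028 + 0.061 = 0.089.
Golden rule sets MPK = n+δ: 0.21·k^(0.21−1) = 0.089, so k_gold = (0.21/0.089)^(1/0.79) ≈ 2.9644.
y_gold = 2.9644^0.21 ≈ 1.2563.
c_gold = y_gold − (n+δ)·k_gold = 1.2563 − 0.089·2.9644 ≈ 0.9925.

c_gold ≈ 0.993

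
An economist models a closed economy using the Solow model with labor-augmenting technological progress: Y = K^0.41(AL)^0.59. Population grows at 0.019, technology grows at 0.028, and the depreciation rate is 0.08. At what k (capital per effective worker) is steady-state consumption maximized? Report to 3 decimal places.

n + g + δ = 0.019 + 0.028 + 0.08 = 0.127.
Maximizing c = f(k) − (n+g+δ)·k gives f'(k) = n+g+δ, i.e. 0.41·k^(0.41−1) = 0.127, so k_gold = (0.41/0.127)^(1/0.59) ≈ 7.2892.

k_gold ≈ 7.289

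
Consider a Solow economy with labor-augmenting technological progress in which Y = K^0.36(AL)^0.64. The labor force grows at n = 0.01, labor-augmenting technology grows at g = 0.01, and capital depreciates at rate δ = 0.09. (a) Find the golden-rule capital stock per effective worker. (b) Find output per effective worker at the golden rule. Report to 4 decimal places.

(a) k_gold ≈ 6.3760; (b) y_gold ≈ 1.9482

Capital per effective worker breaks even when investment replaces (n + g + δ)·k; here n + g + δ = 0.11.
At the golden rule the marginal product of capital equals n+g+δ: 0.36·k^(0.36−1) = 0.11. Solving, k_gold = (0.36/0.11)^(1/0.64) ≈ 6.3760.
y_gold = 6.3760^0.36 ≈ 1.9482.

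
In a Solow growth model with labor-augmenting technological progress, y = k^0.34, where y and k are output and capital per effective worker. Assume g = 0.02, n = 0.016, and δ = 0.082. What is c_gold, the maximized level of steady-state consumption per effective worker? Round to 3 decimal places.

c_gold ≈ 1.138

Break-even investment rate: n + g + δ = 0.016 + 0.02 + 0.082 = 0.118.
Golden rule sets MPK = n+g+δ: 0.34·k^(0.34−1) = 0.118, so k_gold = (0.34/0.118)^(1/0.66) ≈ 4.9700.
y_gold = 4.9700^0.34 ≈ 1.7249.
c_gold = y_gold − (n+g+δ)·k_gold = 1.7249 − 0.118·4.9700 ≈ 1.1384.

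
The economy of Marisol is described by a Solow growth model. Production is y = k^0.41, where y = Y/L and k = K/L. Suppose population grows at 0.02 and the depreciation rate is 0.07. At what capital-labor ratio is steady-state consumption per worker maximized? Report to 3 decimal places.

k_gold ≈ 13.067

Capital per worker breaks even when investment replaces (n + δ)·k; here n + δ = 0.09.
At the golden rule the marginal product of capital equals n+δ: 0.41·k^(0.41−1) = 0.09. Solving, k_gold = (0.41/0.09)^(1/0.59) ≈ 13.0669.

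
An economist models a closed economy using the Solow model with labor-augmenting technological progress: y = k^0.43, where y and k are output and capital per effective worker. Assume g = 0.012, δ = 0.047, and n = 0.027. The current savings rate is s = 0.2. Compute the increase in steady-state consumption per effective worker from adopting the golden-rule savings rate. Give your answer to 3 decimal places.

Δc ≈ 0.407

n + g + δ = 0.027 + 0.012 + 0.047 = 0.086.
Current steady state (s = 0.2): k* = (0.2/0.086)^(1/0.57) ≈ 4.3958, y* = 4.3958^0.43 ≈ 1.8902, c* = (1−0.2)·1.8902 ≈ 1.5122.
Golden rule sets MPK = n+g+δ: 0.43·k^(0.43−1) = 0.086, so k_gold = (0.43/0.086)^(1/0.57) ≈ 16.8369.
y_gold = 16.8369^0.43 ≈ 3.3674, c_gold = y_gold − 0.086·k_gold ≈ 1.9194.
Gain: Δc = 1.9194 − 1.5122 ≈ 0.4073.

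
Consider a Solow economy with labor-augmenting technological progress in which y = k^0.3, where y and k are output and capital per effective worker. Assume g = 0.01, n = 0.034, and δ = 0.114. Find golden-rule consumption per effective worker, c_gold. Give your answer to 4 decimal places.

c_gold ≈ 0.9214

n + g + δ = 0.034 + 0.01 + 0.114 = 0.158.
At the golden rule the marginal product of capital equals n+g+δ: 0.3·k^(0.3−1) = 0.158. Solving, k_gold = (0.3/0.158)^(1/0.7) ≈ 2.4992.
y_gold = 2.4992^0.3 ≈ 1.3163.
c_gold = y_gold − (n+g+δ)·k_gold = 1.3163 − 0.158·2.4992 ≈ 0.9214.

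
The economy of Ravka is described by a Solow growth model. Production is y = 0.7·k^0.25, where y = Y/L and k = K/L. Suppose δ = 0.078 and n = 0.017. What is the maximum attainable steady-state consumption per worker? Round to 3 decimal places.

c_gold ≈ 0.644

Break-even investment rate: n + δ = 0.017 + 0.078 = 0.095.
At the golden rule the marginal product of capital equals n+δ: 0.25·0.7·k^(0.25−1) = 0.095. Solving, k_gold = (0.25·0.7/0.095)^(1/0.75) ≈ 2.2581.
y_gold = 0.7·2.2581^0.25 ≈ 0.8581.
c_gold = y_gold − (n+δ)·k_gold = 0.8581 − 0.095·2.2581 ≈ 0.6436.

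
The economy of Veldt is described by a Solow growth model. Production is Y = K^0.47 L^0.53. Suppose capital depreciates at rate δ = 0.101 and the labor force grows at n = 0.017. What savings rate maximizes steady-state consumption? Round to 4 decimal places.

Capital per worker breaks even when investment replaces (n + δ)·k; here n + δ = 0.118.
At the golden rule MPK = n+δ, and in any Cobb-Douglas steady state s = (n+δ)·k/y = MPK·k/y = capital's share 0.47.

s_gold = 0.4700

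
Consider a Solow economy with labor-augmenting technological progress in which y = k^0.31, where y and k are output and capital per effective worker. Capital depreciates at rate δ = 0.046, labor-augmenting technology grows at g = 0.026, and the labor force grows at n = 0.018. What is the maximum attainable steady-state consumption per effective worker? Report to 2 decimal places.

The effective depreciation rate is n + g + δ = 0.018 + 0.026 + 0.046 = 0.09.
Setting f'(k) = n+g+δ gives 0.31·k^(0.31−1) = 0.09, hence k_gold = (0.31/0.09)^(1/0.69) ≈ 6.0039.
y_gold = 6.0039^0.31 ≈ 1.7431.
c_gold = y_gold − (n+g+δ)·k_gold = 1.7431 − 0.09·6.0039 ≈ 1.2027.

c_gold ≈ 1.20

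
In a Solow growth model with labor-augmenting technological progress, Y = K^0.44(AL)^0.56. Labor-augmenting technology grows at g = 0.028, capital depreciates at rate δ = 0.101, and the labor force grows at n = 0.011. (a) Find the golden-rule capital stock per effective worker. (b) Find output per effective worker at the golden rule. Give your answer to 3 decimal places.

(a) k_gold ≈ 7.728; (b) y_gold ≈ 2.459

The effective depreciation rate is n + g + δ = 0.011 + 0.028 + 0.101 = 0.14.
Maximizing c = f(k) − (n+g+δ)·k gives f'(k) = n+g+δ, i.e. 0.44·k^(0.44−1) = 0.14, so k_gold = (0.44/0.14)^(1/0.56) ≈ 7.7282.
y_gold = 7.7282^0.44 ≈ 2.4590.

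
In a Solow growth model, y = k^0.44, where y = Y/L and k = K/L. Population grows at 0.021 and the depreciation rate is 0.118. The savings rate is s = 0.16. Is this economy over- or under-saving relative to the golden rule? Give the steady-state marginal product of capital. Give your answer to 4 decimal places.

Break-even investment rate: n + δ = 0.021 + 0.118 = 0.139.
Steady-state k*: s·k^0.44 = 0.139·k gives k* = (0.16/0.139)^(1/0.56) ≈ 1.2856.
MPK = 0.44·1.2856^(-0.56) ≈ 0.3823.
MPK > n+δ = 0.139, so the economy is dynamically efficient (under-saving).

under-saving; MPK ≈ 0.3823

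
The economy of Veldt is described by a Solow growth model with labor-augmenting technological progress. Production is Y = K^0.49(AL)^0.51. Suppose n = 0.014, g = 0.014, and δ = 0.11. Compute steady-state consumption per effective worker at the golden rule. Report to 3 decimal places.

n + g + δ = 0.014 + 0.014 + 0.11 = 0.138.
At the golden rule the marginal product of capital equals n+g+δ: 0.49·k^(0.49−1) = 0.138. Solving, k_gold = (0.49/0.138)^(1/0.51) ≈ 11.9965.
y_gold = 11.9965^0.49 ≈ 3.3786.
c_gold = y_gold − (n+g+δ)·k_gold = 3.3786 − 0.138·11.9965 ≈ 1.7231.

c_gold ≈ 1.723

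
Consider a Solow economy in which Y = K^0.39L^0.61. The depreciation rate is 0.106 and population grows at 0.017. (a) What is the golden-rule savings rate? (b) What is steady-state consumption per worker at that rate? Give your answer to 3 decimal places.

(a) s_gold = 0.390; (b) c_gold ≈ 1.276

n + δ = 0.017 + 0.106 = 0.123.
For Cobb-Douglas, s_gold equals capital's share: s_gold = 0.39.
Golden rule sets MPK = n+δ: 0.39·k^(0.39−1) = 0.123, so k_gold = (0.39/0.123)^(1/0.61) ≈ 6.6309.
y_gold = 6.6309^0.39 ≈ 2.0913; c_gold = (1−0.39)·y_gold ≈ 1.2757.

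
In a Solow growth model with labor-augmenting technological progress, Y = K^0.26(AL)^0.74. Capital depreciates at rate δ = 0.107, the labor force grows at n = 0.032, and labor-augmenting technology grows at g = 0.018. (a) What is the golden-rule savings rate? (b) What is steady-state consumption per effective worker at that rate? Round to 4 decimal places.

(a) s_gold = 0.2600; (b) c_gold ≈ 0.8835

The effective depreciation rate is n + g + δ = 0.032 + 0.018 + 0.107 = 0.157.
For Cobb-Douglas, s_gold equals capital's share: s_gold = 0.26.
Setting f'(k) = n+g+δ gives 0.26·k^(0.26−1) = 0.157, hence k_gold = (0.26/0.157)^(1/0.74) ≈ 1.9772.
y_gold = 1.9772^0.26 ≈ 1.1939; c_gold = (1−0.26)·y_gold ≈ 0.8835.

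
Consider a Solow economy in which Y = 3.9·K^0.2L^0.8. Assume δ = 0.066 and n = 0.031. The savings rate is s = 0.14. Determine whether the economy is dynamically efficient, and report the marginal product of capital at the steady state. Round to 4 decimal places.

The effective depreciation rate is n + δ = 0.031 + 0.066 = 0.097.
Steady-state k*: s·A·k^0.2 = 0.097·k gives k* = (0.14·3.9/0.097)^(1/0.8) ≈ 8.6701.
MPK = 0.2·3.9·8.6701^(-0.8) ≈ 0.1386.
MPK > n+δ = 0.097, so the economy is dynamically efficient (under-saving).

dynamically efficient; MPK ≈ 0.1386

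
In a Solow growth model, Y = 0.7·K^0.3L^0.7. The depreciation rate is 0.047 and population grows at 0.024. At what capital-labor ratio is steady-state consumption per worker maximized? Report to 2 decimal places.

k_gold ≈ 4.71

Capital per worker breaks even when investment replaces (n + δ)·k; here n + δ = 0.071.
At the golden rule the marginal product of capital equals n+δ: 0.3·0.7·k^(0.3−1) = 0.071. Solving, k_gold = (0.3·0.7/0.071)^(1/0.7) ≈ 4.7076.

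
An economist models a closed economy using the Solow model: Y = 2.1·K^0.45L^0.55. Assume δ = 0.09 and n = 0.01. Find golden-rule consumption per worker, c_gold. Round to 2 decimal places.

n + δ = 0.01 + 0.09 = 0.1.
Maximizing c = f(k) − (n+δ)·k gives f'(k) = n+δ, i.e. 0.45·2.1·k^(0.45−1) = 0.1, so k_gold = (0.45·2.1/0.1)^(1/0.55) ≈ 59.3625.
y_gold = 2.1·59.3625^0.45 ≈ 13.1917.
c_gold = y_gold − (n+δ)·k_gold = 13.1917 − 0.1·59.3625 ≈ 7.2554.

c_gold ≈ 7.26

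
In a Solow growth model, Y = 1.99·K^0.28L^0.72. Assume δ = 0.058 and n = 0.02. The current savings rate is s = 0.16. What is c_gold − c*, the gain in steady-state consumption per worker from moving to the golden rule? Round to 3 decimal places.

Δc ≈ 0.189

Capital per worker breaks even when investment replaces (n + δ)·k; here n + δ = 0.078.
Current steady state (s = 0.16): k* = (0.16·1.99/0.078)^(1/0.72) ≈ 7.0541, y* = 1.99·7.0541^0.28 ≈ 3.4389, c* = (1−0.16)·3.4389 ≈ 2.8887.
Golden rule sets MPK = n+δ: 0.28·1.99·k^(0.28−1) = 0.078, so k_gold = (0.28·1.99/0.078)^(1/0.72) ≈ 15.3460.
y_gold = 1.99·15.3460^0.28 ≈ 4.2750, c_gold = y_gold − 0.078·k_gold ≈ 3.0780.
Gain: Δc = 3.0780 − 2.8887 ≈ 0.1893.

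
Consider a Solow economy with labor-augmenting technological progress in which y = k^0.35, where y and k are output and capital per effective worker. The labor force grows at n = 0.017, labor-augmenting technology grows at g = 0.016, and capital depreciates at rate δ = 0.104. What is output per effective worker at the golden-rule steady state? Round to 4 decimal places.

Break-even investment rate: n + g + δ = 0.017 + 0.016 + 0.104 = 0.137.
Setting f'(k) = n+g+δ gives 0.35·k^(0.35−1) = 0.137, hence k_gold = (0.35/0.137)^(1/0.65) ≈ 4.2334.
Output: y_gold = k_gold^0.35 = 4.2334^0.35 ≈ 1.6571.

y_gold ≈ 1.6571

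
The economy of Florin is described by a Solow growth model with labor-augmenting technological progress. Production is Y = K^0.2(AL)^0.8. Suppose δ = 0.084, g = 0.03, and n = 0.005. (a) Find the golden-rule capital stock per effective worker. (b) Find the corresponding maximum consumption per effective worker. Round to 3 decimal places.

(a) k_gold ≈ 1.914; (b) c_gold ≈ 0.911

The effective depreciation rate is n + g + δ = 0.005 + 0.03 + 0.084 = 0.119.
At the golden rule the marginal product of capital equals n+g+δ: 0.2·k^(0.2−1) = 0.119. Solving, k_gold = (0.2/0.119)^(1/0.8) ≈ 1.9136.
y_gold = 1.9136^0.2 ≈ 1.1386; c_gold = y_gold − 0.119·k_gold ≈ 0.9109.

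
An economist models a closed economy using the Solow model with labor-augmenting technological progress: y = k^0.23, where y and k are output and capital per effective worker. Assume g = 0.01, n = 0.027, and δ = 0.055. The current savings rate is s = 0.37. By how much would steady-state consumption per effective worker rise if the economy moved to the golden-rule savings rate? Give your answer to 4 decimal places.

The effective depreciation rate is n + g + δ = 0.027 + 0.01 + 0.055 = 0.092.
Current steady state (s = 0.37): k* = (0.37/0.092)^(1/0.77) ≈ 6.0947, y* = 6.0947^0.23 ≈ 1.5154, c* = (1−0.37)·1.5154 ≈ 0.9547.
Golden rule sets MPK = n+g+δ: 0.23·k^(0.23−1) = 0.092, so k_gold = (0.23/0.092)^(1/0.77) ≈ 3.2870.
y_gold = 3.2870^0.23 ≈ 1.3148, c_gold = y_gold − 0.092·k_gold ≈ 1.0124.
Gain: Δc = 1.0124 − 0.9547 ≈ 0.0577.

Δc ≈ 0.0577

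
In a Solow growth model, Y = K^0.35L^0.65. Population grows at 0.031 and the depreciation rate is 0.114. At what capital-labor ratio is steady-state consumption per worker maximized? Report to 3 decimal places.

The effective depreciation rate is n + δ = 0.031 + 0.114 = 0.145.
Maximizing c = f(k) − (n+δ)·k gives f'(k) = n+δ, i.e. 0.35·k^(0.35−1) = 0.145, so k_gold = (0.35/0.145)^(1/0.65) ≈ 3.8794.

k_gold ≈ 3.879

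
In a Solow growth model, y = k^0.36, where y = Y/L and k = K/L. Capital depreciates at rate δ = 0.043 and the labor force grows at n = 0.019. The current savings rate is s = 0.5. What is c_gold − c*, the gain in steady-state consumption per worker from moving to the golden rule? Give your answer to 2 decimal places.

Δc ≈ 0.10

The effective depreciation rate is n + δ = 0.019 + 0.043 = 0.062.
Current steady state (s = 0.5): k* = (0.5/0.062)^(1/0.64) ≈ 26.0933, y* = 26.0933^0.36 ≈ 3.2356, c* = (1−0.5)·3.2356 ≈ 1.6178.
Golden rule sets MPK = n+δ: 0.36·k^(0.36−1) = 0.062, so k_gold = (0.36/0.062)^(1/0.64) ≈ 15.6175.
y_gold = 15.6175^0.36 ≈ 2.6897, c_gold = y_gold − 0.062·k_gold ≈ 1.7214.
Gain: Δc = 1.7214 − 1.6178 ≈ 0.1036.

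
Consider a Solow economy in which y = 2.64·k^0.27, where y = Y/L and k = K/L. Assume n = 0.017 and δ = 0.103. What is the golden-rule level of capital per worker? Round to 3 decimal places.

k_gold ≈ 11.481

The effective depreciation rate is n + δ = 0.017 + 0.103 = 0.12.
Golden rule sets MPK = n+δ: 0.27·2.64·k^(0.27−1) = 0.12, so k_gold = (0.27·2.64/0.12)^(1/0.73) ≈ 11.4810.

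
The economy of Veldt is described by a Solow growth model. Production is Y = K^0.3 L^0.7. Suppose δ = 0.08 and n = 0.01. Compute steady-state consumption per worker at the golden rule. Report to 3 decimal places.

c_gold ≈ 1.173

Break-even investment rate: n + δ = 0.01 + 0.08 = 0.09.
Setting f'(k) = n+δ gives 0.3·k^(0.3−1) = 0.09, hence k_gold = (0.3/0.09)^(1/0.7) ≈ 5.5843.
y_gold = 5.5843^0.3 ≈ 1.6753.
c_gold = y_gold − (n+δ)·k_gold = 1.6753 − 0.09·5.5843 ≈ 1.1727.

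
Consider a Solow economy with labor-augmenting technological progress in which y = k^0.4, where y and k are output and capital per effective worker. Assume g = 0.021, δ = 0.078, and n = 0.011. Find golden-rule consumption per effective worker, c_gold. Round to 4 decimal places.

n + g + δ = 0.011 + 0.021 + 0.078 = 0.11.
Golden rule sets MPK = n+g+δ: 0.4·k^(0.4−1) = 0.11, so k_gold = (0.4/0.11)^(1/0.6) ≈ 8.5990.
y_gold = 8.5990^0.4 ≈ 2.3647.
c_gold = y_gold − (n+g+δ)·k_gold = 2.3647 − 0.11·8.5990 ≈ 1.4188.

c_gold ≈ 1.4188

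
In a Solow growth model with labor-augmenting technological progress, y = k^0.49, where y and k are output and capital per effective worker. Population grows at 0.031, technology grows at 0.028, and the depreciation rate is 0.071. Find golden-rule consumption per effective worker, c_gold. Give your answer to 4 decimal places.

n + g + δ = 0.031 + 0.028 + 0.071 = 0.13.
At the golden rule the marginal product of capital equals n+g+δ: 0.49·k^(0.49−1) = 0.13. Solving, k_gold = (0.49/0.13)^(1/0.51) ≈ 13.4868.
y_gold = 13.4868^0.49 ≈ 3.5781.
c_gold = y_gold − (n+g+δ)·k_gold = 3.5781 − 0.13·13.4868 ≈ 1.8248.

c_gold ≈ 1.8248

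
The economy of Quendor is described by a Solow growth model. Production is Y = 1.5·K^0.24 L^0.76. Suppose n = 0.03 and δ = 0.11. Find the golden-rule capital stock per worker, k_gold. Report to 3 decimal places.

k_gold ≈ 3.465

The effective depreciation rate is n + δ = 0.03 + 0.11 = 0.14.
At the golden rule the marginal product of capital equals n+δ: 0.24·1.5·k^(0.24−1) = 0.14. Solving, k_gold = (0.24·1.5/0.14)^(1/0.76) ≈ 3.4650.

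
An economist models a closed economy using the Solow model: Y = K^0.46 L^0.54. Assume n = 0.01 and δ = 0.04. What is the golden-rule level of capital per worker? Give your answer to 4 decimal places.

n + δ = 0.01 + 0.04 = 0.05.
At the golden rule the marginal product of capital equals n+δ: 0.46·k^(0.46−1) = 0.05. Solving, k_gold = (0.46/0.05)^(1/0.54) ≈ 60.9245.

k_gold ≈ 60.9245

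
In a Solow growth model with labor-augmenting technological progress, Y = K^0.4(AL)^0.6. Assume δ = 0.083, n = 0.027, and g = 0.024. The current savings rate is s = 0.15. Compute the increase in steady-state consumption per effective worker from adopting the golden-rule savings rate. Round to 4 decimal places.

The effective depreciation rate is n + g + δ = 0.027 + 0.024 + 0.083 = 0.134.
Current steady state (s = 0.15): k* = (0.15/0.134)^(1/0.6) ≈ 1.2068, y* = 1.2068^0.4 ≈ 1.0781, c* = (1−0.15)·1.0781 ≈ 0.9164.
Maximizing c = f(k) − (n+g+δ)·k gives f'(k) = n+g+δ, i.e. 0.4·k^(0.4−1) = 0.134, so k_gold = (0.4/0.134)^(1/0.6) ≈ 6.1886.
y_gold = 6.1886^0.4 ≈ 2.0732, c_gold = y_gold − 0.134·k_gold ≈ 1.2439.
Gain: Δc = 1.2439 − 0.9164 ≈ 0.3275.

Δc ≈ 0.3275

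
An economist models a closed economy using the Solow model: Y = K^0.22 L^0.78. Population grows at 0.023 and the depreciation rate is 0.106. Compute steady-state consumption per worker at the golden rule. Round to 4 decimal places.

Break-even investment rate: n + δ = 0.023 + 0.106 = 0.129.
Maximizing c = f(k) − (n+δ)·k gives f'(k) = n+δ, i.e. 0.22·k^(0.22−1) = 0.129, so k_gold = (0.22/0.129)^(1/0.78) ≈ 1.9825.
y_gold = 1.9825^0.22 ≈ 1.1625.
c_gold = y_gold − (n+δ)·k_gold = 1.1625 − 0.129·1.9825 ≈ 0.9067.

c_gold ≈ 0.9067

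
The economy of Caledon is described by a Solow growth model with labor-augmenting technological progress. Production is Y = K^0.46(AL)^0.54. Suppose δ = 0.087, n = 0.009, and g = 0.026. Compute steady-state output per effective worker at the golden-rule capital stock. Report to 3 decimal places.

y_gold ≈ 3.097

Capital per effective worker breaks even when investment replaces (n + g + δ)·k; here n + g + δ = 0.122.
Golden rule sets MPK = n+g+δ: 0.46·k^(0.46−1) = 0.122, so k_gold = (0.46/0.122)^(1/0.54) ≈ 11.6789.
Output: y_gold = k_gold^0.46 = 11.6789^0.46 ≈ 3.0975.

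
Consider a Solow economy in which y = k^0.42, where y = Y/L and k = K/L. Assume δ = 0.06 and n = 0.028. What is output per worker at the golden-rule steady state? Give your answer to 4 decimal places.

The effective depreciation rate is n + δ = 0.028 + 0.06 = 0.088.
Setting f'(k) = n+δ gives 0.42·k^(0.42−1) = 0.088, hence k_gold = (0.42/0.088)^(1/0.58) ≈ 14.8009.
Output: y_gold = k_gold^0.42 = 14.8009^0.42 ≈ 3.1011.

y_gold ≈ 3.1011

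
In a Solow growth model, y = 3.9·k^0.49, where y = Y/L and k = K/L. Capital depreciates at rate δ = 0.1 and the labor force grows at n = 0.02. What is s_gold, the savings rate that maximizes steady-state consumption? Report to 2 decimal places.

n + δ = 0.02 + 0.1 = 0.12.
At the golden rule MPK = n+δ, and in any Cobb-Douglas steady state s = (n+δ)·k/y = MPK·k/y = capital's share 0.49.

s_gold = 0.49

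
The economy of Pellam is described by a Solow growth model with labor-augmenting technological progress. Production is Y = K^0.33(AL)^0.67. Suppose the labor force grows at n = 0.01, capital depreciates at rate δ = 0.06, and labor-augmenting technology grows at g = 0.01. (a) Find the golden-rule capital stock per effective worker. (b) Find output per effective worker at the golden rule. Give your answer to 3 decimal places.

n + g + δ = 0.01 + 0.01 + 0.06 = 0.08.
Golden rule sets MPK = n+g+δ: 0.33·k^(0.33−1) = 0.08, so k_gold = (0.33/0.08)^(1/0.67) ≈ 8.2898.
y_gold = 8.2898^0.33 ≈ 2.0096.

(a) k_gold ≈ 8.290; (b) y_gold ≈ 2.010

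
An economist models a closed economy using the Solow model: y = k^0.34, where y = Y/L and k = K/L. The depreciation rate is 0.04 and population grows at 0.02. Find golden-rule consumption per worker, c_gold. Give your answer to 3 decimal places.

Capital per worker breaks even when investment replaces (n + δ)·k; here n + δ = 0.06.
Setting f'(k) = n+δ gives 0.34·k^(0.34−1) = 0.06, hence k_gold = (0.34/0.06)^(1/0.66) ≈ 13.8486.
y_gold = 13.8486^0.34 ≈ 2.4439.
c_gold = y_gold − (n+δ)·k_gold = 2.4439 − 0.06·13.8486 ≈ 1.6130.

c_gold ≈ 1.613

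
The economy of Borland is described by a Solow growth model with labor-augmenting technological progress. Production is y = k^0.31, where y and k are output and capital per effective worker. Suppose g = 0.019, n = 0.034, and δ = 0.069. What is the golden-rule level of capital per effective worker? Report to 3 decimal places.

Break-even investment rate: n + g + δ = 0.034 + 0.019 + 0.069 = 0.122.
At the golden rule the marginal product of capital equals n+g+δ: 0.31·k^(0.31−1) = 0.122. Solving, k_gold = (0.31/0.122)^(1/0.69) ≈ 3.8633.

k_gold ≈ 3.863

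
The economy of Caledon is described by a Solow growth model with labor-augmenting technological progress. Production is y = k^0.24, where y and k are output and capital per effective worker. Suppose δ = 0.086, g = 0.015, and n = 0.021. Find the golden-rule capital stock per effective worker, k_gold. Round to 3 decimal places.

k_gold ≈ 2.436

The effective depreciation rate is n + g + δ = 0.021 + 0.015 + 0.086 = 0.122.
At the golden rule the marginal product of capital equals n+g+δ: 0.24·k^(0.24−1) = 0.122. Solving, k_gold = (0.24/0.122)^(1/0.76) ≈ 2.4358.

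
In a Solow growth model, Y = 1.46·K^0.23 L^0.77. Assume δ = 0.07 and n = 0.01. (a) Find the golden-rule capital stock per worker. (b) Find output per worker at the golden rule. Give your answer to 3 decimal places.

(a) k_gold ≈ 6.443; (b) y_gold ≈ 2.241

Capital per worker breaks even when investment replaces (n + δ)·k; here n + δ = 0.08.
Setting f'(k) = n+δ gives 0.23·1.46·k^(0.23−1) = 0.08, hence k_gold = (0.23·1.46/0.08)^(1/0.77) ≈ 6.4429.
y_gold = 1.46·6.4429^0.23 ≈ 2.2410.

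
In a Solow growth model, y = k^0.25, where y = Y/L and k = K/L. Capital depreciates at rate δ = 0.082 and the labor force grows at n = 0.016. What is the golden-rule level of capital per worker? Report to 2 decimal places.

Capital per worker breaks even when investment replaces (n + δ)·k; here n + δ = 0.098.
At the golden rule the marginal product of capital equals n+δ: 0.25·k^(0.25−1) = 0.098. Solving, k_gold = (0.25/0.098)^(1/0.75) ≈ 3.4857.

k_gold ≈ 3.49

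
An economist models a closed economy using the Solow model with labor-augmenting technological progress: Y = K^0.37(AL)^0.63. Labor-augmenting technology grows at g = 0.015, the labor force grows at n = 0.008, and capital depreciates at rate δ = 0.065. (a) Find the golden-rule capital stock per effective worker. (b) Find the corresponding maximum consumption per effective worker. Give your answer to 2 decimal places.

(a) k_gold ≈ 9.77; (b) c_gold ≈ 1.46

n + g + δ = 0.008 + 0.015 + 0.065 = 0.088.
At the golden rule the marginal product of capital equals n+g+δ: 0.37·k^(0.37−1) = 0.088. Solving, k_gold = (0.37/0.088)^(1/0.63) ≈ 9.7731.
y_gold = 9.7731^0.37 ≈ 2.3244; c_gold = y_gold − 0.088·k_gold ≈ 1.4644.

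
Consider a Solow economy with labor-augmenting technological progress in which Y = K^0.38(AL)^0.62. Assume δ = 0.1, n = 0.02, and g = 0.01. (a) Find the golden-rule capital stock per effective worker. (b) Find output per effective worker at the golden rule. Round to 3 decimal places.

(a) k_gold ≈ 5.641; (b) y_gold ≈ 1.930

The effective depreciation rate is n + g + δ = 0.02 + 0.01 + 0.1 = 0.13.
Maximizing c = f(k) − (n+g+δ)·k gives f'(k) = n+g+δ, i.e. 0.38·k^(0.38−1) = 0.13, so k_gold = (0.38/0.13)^(1/0.62) ≈ 5.6410.
y_gold = 5.6410^0.38 ≈ 1.9298.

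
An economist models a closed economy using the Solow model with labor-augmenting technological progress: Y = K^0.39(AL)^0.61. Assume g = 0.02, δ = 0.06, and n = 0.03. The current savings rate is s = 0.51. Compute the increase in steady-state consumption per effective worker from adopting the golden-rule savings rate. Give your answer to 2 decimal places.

The effective depreciation rate is n + g + δ = 0.03 + 0.02 + 0.06 = 0.11.
Current steady state (s = 0.51): k* = (0.51/0.11)^(1/0.61) ≈ 12.3622, y* = 12.3622^0.39 ≈ 2.6663, c* = (1−0.51)·2.6663 ≈ 1.3065.
At the golden rule the marginal product of capital equals n+g+δ: 0.39·k^(0.39−1) = 0.11. Solving, k_gold = (0.39/0.11)^(1/0.61) ≈ 7.9635.
y_gold = 7.9635^0.39 ≈ 2.2461, c_gold = y_gold − 0.11·k_gold ≈ 1.3701.
Gain: Δc = 1.3701 − 1.3065 ≈ 0.0636.

Δc ≈ 0.06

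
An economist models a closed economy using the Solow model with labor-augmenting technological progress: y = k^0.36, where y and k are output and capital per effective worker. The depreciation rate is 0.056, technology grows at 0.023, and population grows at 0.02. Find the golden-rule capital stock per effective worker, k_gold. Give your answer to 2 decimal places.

n + g + δ = 0.02 + 0.023 + 0.056 = 0.099.
Maximizing c = f(k) − (n+g+δ)·k gives f'(k) = n+g+δ, i.e. 0.36·k^(0.36−1) = 0.099, so k_gold = (0.36/0.099)^(1/0.64) ≈ 7.5170.

k_gold ≈ 7.52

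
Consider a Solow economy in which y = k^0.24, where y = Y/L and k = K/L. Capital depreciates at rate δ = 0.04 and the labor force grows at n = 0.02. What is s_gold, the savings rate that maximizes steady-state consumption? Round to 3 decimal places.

Capital per worker breaks even when investment replaces (n + δ)·k; here n + δ = 0.06.
At the golden rule MPK = n+δ, and in any Cobb-Douglas steady state s = (n+δ)·k/y = MPK·k/y = capital's share 0.24.

s_gold = 0.240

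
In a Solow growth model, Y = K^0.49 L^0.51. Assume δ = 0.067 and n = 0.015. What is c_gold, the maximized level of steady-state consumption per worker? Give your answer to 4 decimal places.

n + δ = 0.015 + 0.067 = 0.082.
Setting f'(k) = n+δ gives 0.49·k^(0.49−1) = 0.082, hence k_gold = (0.49/0.082)^(1/0.51) ≈ 33.2903.
y_gold = 33.2903^0.49 ≈ 5.5710.
c_gold = y_gold − (n+δ)·k_gold = 5.5710 − 0.082·33.2903 ≈ 2.8412.

c_gold ≈ 2.8412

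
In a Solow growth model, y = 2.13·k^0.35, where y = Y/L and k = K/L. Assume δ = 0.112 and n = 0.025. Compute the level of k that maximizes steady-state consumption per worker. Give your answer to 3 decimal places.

n + δ = 0.025 + 0.112 = 0.137.
At the golden rule the marginal product of capital equals n+δ: 0.35·2.13·k^(0.35−1) = 0.137. Solving, k_gold = (0.35·2.13/0.137)^(1/0.65) ≈ 13.5484.

k_gold ≈ 13.548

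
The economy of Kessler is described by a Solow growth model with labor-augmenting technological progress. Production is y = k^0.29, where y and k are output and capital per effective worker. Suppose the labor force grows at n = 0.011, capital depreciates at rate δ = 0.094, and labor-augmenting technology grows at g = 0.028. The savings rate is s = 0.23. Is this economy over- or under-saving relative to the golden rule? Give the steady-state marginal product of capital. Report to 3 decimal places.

under-saving; MPK ≈ 0.168

Capital per effective worker breaks even when investment replaces (n + g + δ)·k; here n + g + δ = 0.133.
Steady-state k*: s·k^0.29 = 0.133·k gives k* = (0.23/0.133)^(1/0.71) ≈ 2.1629.
MPK = 0.29·2.1629^(-0.71) ≈ 0.1677.
MPK > n+g+δ = 0.133, so the economy is dynamically efficient (under-saving).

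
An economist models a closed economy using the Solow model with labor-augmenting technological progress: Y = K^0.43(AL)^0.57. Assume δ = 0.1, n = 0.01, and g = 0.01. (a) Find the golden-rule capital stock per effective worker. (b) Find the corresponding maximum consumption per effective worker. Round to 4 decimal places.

(a) k_gold ≈ 9.3850; (b) c_gold ≈ 1.4929

Break-even investment rate: n + g + δ = 0.01 + 0.01 + 0.1 = 0.12.
Golden rule sets MPK = n+g+δ: 0.43·k^(0.43−1) = 0.12, so k_gold = (0.43/0.12)^(1/0.57) ≈ 9.3850.
y_gold = 9.3850^0.43 ≈ 2.6191; c_gold = y_gold − 0.12·k_gold ≈ 1.4929.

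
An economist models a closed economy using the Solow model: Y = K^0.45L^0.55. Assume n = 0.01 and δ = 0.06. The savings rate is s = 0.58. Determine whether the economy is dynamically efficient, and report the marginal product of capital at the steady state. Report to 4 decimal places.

Break-even investment rate: n + δ = 0.01 + 0.06 = 0.07.
Steady-state k*: s·k^0.45 = 0.07·k gives k* = (0.58/0.07)^(1/0.55) ≈ 46.7402.
MPK = 0.45·46.7402^(-0.55) ≈ 0.0543.
MPK < n+δ = 0.07, so the economy is dynamically inefficient (over-saving).

dynamically inefficient; MPK ≈ 0.0543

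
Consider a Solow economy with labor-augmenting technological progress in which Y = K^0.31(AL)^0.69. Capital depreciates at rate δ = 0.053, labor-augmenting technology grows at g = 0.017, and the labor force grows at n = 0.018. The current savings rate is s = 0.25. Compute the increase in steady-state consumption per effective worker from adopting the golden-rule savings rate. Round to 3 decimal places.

Δc ≈ 0.016

Capital per effective worker breaks even when investment replaces (n + g + δ)·k; here n + g + δ = 0.088.
Current steady state (s = 0.25): k* = (0.25/0.088)^(1/0.69) ≈ 4.5413, y* = 4.5413^0.31 ≈ 1.5986, c* = (1−0.25)·1.5986 ≈ 1.1989.
Golden rule sets MPK = n+g+δ: 0.31·k^(0.31−1) = 0.088, so k_gold = (0.31/0.088)^(1/0.69) ≈ 6.2027.
y_gold = 6.2027^0.31 ≈ 1.7608, c_gold = y_gold − 0.088·k_gold ≈ 1.2149.
Gain: Δc = 1.2149 − 1.1989 ≈ 0.0160.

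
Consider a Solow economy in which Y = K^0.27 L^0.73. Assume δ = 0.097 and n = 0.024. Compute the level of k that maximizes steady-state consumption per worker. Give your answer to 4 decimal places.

n + δ = 0.024 + 0.097 = 0.121.
Setting f'(k) = n+δ gives 0.27·k^(0.27−1) = 0.121, hence k_gold = (0.27/0.121)^(1/0.73) ≈ 3.0026.

k_gold ≈ 3.0026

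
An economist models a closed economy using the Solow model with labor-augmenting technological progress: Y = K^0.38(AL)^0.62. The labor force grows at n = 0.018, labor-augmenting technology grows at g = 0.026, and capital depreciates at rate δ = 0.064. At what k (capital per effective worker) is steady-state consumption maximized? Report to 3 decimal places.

The effective depreciation rate is n + g + δ = 0.018 + 0.026 + 0.064 = 0.108.
At the golden rule the marginal product of capital equals n+g+δ: 0.38·k^(0.38−1) = 0.108. Solving, k_gold = (0.38/0.108)^(1/0.62) ≈ 7.6072.

k_gold ≈ 7.607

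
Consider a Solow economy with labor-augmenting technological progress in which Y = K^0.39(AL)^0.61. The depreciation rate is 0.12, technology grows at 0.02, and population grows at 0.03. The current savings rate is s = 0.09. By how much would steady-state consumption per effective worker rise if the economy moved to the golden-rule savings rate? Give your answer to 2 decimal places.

Δc ≈ 0.43

Break-even investment rate: n + g + δ = 0.03 + 0.02 + 0.12 = 0.17.
Current steady state (s = 0.09): k* = (0.09/0.17)^(1/0.61) ≈ 0.3525, y* = 0.3525^0.39 ≈ 0.6659, c* = (1−0.09)·0.6659 ≈ 0.6060.
At the golden rule the marginal product of capital equals n+g+δ: 0.39·k^(0.39−1) = 0.17. Solving, k_gold = (0.39/0.17)^(1/0.61) ≈ 3.9010.
y_gold = 3.9010^0.39 ≈ 1.7004, c_gold = y_gold − 0.17·k_gold ≈ 1.0373.
Gain: Δc = 1.0373 − 0.6060 ≈ 0.4313.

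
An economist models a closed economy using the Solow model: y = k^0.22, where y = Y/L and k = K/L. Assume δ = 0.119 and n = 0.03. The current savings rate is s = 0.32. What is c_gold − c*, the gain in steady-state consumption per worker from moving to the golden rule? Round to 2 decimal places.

Capital per worker breaks even when investment replaces (n + δ)·k; here n + δ = 0.149.
Current steady state (s = 0.32): k* = (0.32/0.149)^(1/0.78) ≈ 2.6644, y* = 2.6644^0.22 ≈ 1.2406, c* = (1−0.32)·1.2406 ≈ 0.8436.
Golden rule sets MPK = n+δ: 0.22·k^(0.22−1) = 0.149, so k_gold = (0.22/0.149)^(1/0.78) ≈ 1.6480.
y_gold = 1.6480^0.22 ≈ 1.1162, c_gold = y_gold − 0.149·k_gold ≈ 0.8706.
Gain: Δc = 0.8706 − 0.8436 ≈ 0.0270.

Δc ≈ 0.03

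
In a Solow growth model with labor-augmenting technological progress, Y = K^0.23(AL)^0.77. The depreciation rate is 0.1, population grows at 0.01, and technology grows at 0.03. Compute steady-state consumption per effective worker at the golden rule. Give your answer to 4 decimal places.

c_gold ≈ 0.8931

The effective depreciation rate is n + g + δ = 0.01 + 0.03 + 0.1 = 0.14.
Golden rule sets MPK = n+g+δ: 0.23·k^(0.23−1) = 0.14, so k_gold = (0.23/0.14)^(1/0.77) ≈ 1.9055.
y_gold = 1.9055^0.23 ≈ 1.1598.
c_gold = y_gold − (n+g+δ)·k_gold = 1.1598 − 0.14·1.9055 ≈ 0.8931.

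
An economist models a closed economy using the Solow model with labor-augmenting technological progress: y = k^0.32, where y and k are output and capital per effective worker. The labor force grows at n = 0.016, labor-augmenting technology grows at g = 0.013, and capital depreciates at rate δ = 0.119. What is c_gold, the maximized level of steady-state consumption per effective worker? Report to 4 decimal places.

c_gold ≈ 0.9775

The effective depreciation rate is n + g + δ = 0.016 + 0.013 + 0.119 = 0.148.
Setting f'(k) = n+g+δ gives 0.32·k^(0.32−1) = 0.148, hence k_gold = (0.32/0.148)^(1/0.68) ≈ 3.1080.
y_gold = 3.1080^0.32 ≈ 1.4375.
c_gold = y_gold − (n+g+δ)·k_gold = 1.4375 − 0.148·3.1080 ≈ 0.9775.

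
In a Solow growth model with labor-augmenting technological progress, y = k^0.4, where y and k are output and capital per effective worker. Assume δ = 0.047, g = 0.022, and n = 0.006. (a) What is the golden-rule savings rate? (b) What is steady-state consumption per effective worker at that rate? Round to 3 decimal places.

(a) s_gold = 0.400; (b) c_gold ≈ 1.832

The effective depreciation rate is n + g + δ = 0.006 + 0.022 + 0.047 = 0.075.
For Cobb-Douglas, s_gold equals capital's share: s_gold = 0.4.
At the golden rule the marginal product of capital equals n+g+δ: 0.4·k^(0.4−1) = 0.075. Solving, k_gold = (0.4/0.075)^(1/0.6) ≈ 16.2804.
y_gold = 16.2804^0.4 ≈ 3.0526; c_gold = (1−0.4)·y_gold ≈ 1.8315.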